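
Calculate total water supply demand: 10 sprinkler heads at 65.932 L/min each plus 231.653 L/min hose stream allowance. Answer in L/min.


Sprinkler demand = 10 * 65.932 = 659.32 L/min
Total = 659.32 + 231.653 = 890.973 L/min

890.973 L/min


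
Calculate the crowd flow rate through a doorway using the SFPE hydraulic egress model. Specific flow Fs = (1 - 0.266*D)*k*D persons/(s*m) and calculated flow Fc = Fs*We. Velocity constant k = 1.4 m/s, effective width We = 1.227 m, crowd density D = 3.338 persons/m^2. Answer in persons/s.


1 - 0.266*D = 1 - 0.266*3.338 = 0.11209
Fs = 0.11209 * 1.4 * 3.338 = 0.52383 persons/(s*m)
Fc = 0.52383 * 1.227 = 0.64274 persons/s

0.64274 persons/s


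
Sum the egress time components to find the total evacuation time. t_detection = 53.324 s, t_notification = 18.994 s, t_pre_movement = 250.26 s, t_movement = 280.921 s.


Total = 53.324 + 18.994 + 250.26 + 280.921 = 603.499 s

603.499 s


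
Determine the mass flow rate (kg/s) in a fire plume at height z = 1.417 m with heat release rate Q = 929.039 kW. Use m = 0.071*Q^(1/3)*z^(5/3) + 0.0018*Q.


Q^(1/3) = 9.7576
z^(5/3) = 1.7877
First term = 0.071 * 9.7576 * 1.7877 = 1.2385
Second term = 0.0018 * 929.039 = 1.6723
m = 2.9107 kg/s

2.9107 kg/s


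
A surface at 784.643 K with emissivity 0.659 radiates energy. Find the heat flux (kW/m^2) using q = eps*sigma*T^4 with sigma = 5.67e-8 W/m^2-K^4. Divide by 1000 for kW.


T^4 = 3.7904e+11
q = 0.659 * 5.67e-8 * 3.7904e+11 / 1000 = 14.163 kW/m^2

14.163 kW/m^2


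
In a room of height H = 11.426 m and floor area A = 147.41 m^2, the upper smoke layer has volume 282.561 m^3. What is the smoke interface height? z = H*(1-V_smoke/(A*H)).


V/(A*H) = 0.16776
1 - 0.16776 = 0.83224
z = 11.426 * 0.83224 = 9.5092 m

9.5092 m


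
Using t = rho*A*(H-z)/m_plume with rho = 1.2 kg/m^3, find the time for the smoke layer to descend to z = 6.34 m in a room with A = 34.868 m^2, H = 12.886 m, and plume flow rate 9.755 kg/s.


H - z = 6.546 m
t = 1.2 * 34.868 * 6.546 / 9.755 = 28.077 s

28.077 s


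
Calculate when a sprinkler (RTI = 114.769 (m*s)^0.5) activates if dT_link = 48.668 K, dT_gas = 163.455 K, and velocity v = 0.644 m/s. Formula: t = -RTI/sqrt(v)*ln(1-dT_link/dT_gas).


dT_link/dT_gas = 0.29775
ln(1 - 0.29775) = -0.35346
t = -114.769 / sqrt(0.644) * -0.35346 = 50.550 s

50.550 s


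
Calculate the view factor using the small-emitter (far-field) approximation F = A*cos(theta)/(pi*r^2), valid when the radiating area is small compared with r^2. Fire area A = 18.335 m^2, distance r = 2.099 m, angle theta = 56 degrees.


cos(56 deg) = 0.55919
pi*r^2 = 13.841
F = 18.335 * 0.55919 / 13.841 = 0.74074

0.74074


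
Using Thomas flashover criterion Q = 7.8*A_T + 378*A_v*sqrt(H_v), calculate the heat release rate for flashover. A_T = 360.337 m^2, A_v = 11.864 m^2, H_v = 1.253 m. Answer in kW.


7.8*A_T = 2810.6
sqrt(H_v) = 1.1194
378*A_v*sqrt(H_v) = 5019.9
Q = 2810.6 + 5019.9 = 7830.6 kW

7830.6 kW


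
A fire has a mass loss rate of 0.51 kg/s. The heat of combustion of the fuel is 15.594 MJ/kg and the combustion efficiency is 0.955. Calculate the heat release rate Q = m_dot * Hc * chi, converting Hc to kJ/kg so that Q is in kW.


Hc = 15.594 MJ/kg = 15.594 * 1000 kJ/kg = 15594 kJ/kg
Q = 0.51 kg/s * 15594 kJ/kg * 0.955 = 7595.1 kW

7595.1 kW


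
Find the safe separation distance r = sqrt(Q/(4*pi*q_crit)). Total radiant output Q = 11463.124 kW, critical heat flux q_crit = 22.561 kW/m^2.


4*pi*q_crit = 283.51
Q/(4*pi*q_crit) = 40.433
r = sqrt(40.433) = 6.3587 m

6.3587 m


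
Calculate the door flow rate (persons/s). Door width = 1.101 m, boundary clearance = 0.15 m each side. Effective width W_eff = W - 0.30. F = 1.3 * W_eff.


W_eff = 1.101 - 0.30 = 0.801 m
F = 1.3 * 0.801 = 1.0413 persons/s

1.0413 persons/s


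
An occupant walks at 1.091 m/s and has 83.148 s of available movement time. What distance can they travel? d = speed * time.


d = 1.091 * 83.148 = 90.714 m

90.714 m


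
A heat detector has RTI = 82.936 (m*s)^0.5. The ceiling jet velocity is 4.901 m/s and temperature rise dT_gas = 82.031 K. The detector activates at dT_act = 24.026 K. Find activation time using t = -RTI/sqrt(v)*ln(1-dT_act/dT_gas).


dT_act/dT_gas = 0.29289
ln(1 - 0.29289) = -0.34657
t = -82.936 / sqrt(4.901) * -0.34657 = 12.983 s

12.983 s


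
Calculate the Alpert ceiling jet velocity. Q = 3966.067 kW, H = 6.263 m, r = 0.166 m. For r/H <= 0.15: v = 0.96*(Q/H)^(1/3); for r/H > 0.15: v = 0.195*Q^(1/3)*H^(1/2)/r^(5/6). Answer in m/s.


r/H = 0.166 / 6.263 = 0.026505
r/H <= 0.15, so v = 0.96*(Q/H)^(1/3)
Q/H = 633.25
(Q/H)^(1/3) = 8.5874
v = 0.96 * 8.5874 = 8.2439 m/s

8.2439 m/s


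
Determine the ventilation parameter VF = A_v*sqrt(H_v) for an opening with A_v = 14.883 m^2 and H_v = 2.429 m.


sqrt(H_v) = 1.5585
VF = 14.883 * 1.5585 = 23.196 m^(5/2)

23.196 m^(5/2)


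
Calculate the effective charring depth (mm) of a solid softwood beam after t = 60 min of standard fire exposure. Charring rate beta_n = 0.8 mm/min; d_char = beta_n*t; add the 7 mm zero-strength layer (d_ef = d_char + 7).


d_char = 0.8 * 60 = 48 mm
d_ef = 48 + 1.0*7 = 55 mm

55 mm


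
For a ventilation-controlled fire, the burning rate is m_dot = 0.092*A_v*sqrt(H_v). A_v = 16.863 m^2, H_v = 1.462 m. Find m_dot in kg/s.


sqrt(H_v) = 1.2091
m_dot = 0.092 * 16.863 * 1.2091 = 1.8758 kg/s

1.8758 kg/s


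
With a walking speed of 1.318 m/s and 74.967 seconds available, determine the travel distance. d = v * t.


d = 1.318 * 74.967 = 98.807 m

98.807 m


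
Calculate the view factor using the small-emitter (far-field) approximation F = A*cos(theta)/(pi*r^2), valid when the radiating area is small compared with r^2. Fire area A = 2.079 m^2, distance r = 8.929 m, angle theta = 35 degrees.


cos(35 deg) = 0.81915
pi*r^2 = 250.47
F = 2.079 * 0.81915 / 250.47 = 0.0067993

0.0067993


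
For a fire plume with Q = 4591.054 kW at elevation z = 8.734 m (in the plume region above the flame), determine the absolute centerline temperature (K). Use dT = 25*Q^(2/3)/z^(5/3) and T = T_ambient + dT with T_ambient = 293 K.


Q^(2/3) = 276.23
z^(5/3) = 37.042
dT = 25 * 276.23 / 37.042 = 186.43 K
T = 293 + 186.43 = 479.43 K

479.43 K


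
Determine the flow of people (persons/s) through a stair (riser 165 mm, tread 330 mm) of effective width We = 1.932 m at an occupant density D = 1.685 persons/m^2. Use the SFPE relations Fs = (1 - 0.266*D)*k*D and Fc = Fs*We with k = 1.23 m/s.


1 - 0.266*D = 1 - 0.266*1.685 = 0.55179
Fs = 0.55179 * 1.23 * 1.685 = 1.1436 persons/(s*m)
Fc = 1.1436 * 1.932 = 2.2095 persons/s

2.2095 persons/s


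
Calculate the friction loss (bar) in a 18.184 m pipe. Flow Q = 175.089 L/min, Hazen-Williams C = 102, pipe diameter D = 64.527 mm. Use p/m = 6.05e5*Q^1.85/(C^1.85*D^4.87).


Q^1.85 = 14126
C^1.85 = 5198.9
D^4.87 = 6.5079e+08
p/m = 0.0025260 bar/m
p_total = 0.0025260 * 18.184 = 0.045933 bar

0.045933 bar


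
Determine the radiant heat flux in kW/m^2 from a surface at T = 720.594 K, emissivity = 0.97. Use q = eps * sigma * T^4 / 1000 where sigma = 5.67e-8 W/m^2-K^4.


T^4 = 2.6963e+11
q = 0.97 * 5.67e-8 * 2.6963e+11 / 1000 = 14.829 kW/m^2

14.829 kW/m^2


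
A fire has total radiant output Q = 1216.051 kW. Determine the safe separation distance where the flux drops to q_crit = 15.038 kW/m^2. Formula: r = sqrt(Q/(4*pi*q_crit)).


4*pi*q_crit = 188.97
Q/(4*pi*q_crit) = 6.4350
r = sqrt(6.4350) = 2.5367 m

2.5367 m


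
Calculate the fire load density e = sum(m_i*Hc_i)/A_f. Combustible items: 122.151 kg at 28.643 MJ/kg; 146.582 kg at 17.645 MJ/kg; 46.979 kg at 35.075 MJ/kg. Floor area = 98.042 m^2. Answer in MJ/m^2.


Total energy = 122.151*28.643 + 146.582*17.645 + 46.979*35.075
= 3498.771 + 2586.439 + 1647.788
= 7732.999 MJ
e = 7732.999 / 98.042 = 78.874 MJ/m^2

78.874 MJ/m^2


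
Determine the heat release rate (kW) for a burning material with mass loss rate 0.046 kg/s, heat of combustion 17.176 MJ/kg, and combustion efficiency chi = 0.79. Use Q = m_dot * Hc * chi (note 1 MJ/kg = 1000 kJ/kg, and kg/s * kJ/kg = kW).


Hc = 17.176 MJ/kg = 17.176 * 1000 kJ/kg = 17176 kJ/kg
Q = 0.046 kg/s * 17176 kJ/kg * 0.79 = 624.18 kW

624.18 kW


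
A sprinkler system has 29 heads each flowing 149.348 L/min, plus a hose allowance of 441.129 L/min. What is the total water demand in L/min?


Sprinkler demand = 29 * 149.348 = 4331.092 L/min
Total = 4331.092 + 441.129 = 4772.221 L/min

4772.221 L/min


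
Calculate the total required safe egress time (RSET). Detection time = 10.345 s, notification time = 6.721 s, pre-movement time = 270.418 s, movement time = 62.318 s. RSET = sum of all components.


Total = 10.345 + 6.721 + 270.418 + 62.318 = 349.802 s

349.802 s


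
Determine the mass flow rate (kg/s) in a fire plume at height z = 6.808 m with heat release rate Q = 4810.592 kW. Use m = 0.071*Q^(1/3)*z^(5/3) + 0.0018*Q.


Q^(1/3) = 16.881
z^(5/3) = 24.455
First term = 0.071 * 16.881 * 24.455 = 29.311
Second term = 0.0018 * 4810.592 = 8.6591
m = 37.970 kg/s

37.970 kg/s


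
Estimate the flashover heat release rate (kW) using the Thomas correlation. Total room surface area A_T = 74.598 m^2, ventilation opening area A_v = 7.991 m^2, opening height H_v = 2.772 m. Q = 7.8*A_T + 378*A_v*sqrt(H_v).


7.8*A_T = 581.86
sqrt(H_v) = 1.6649
378*A_v*sqrt(H_v) = 5029.1
Q = 581.86 + 5029.1 = 5611.0 kW

5611.0 kW


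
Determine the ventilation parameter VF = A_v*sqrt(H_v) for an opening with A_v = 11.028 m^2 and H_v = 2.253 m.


sqrt(H_v) = 1.5010
VF = 11.028 * 1.5010 = 16.553 m^(5/2)

16.553 m^(5/2)


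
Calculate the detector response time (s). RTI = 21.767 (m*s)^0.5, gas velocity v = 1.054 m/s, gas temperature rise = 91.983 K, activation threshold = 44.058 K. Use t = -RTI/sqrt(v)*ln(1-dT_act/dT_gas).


dT_act/dT_gas = 0.47898
ln(1 - 0.47898) = -0.65197
t = -21.767 / sqrt(1.054) * -0.65197 = 13.823 s

13.823 s


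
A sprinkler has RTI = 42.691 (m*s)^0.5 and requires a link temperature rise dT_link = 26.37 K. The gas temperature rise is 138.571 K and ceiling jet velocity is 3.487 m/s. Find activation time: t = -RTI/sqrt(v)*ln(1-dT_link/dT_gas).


dT_link/dT_gas = 0.19030
ln(1 - 0.19030) = -0.21109
t = -42.691 / sqrt(3.487) * -0.21109 = 4.8259 s

4.8259 s


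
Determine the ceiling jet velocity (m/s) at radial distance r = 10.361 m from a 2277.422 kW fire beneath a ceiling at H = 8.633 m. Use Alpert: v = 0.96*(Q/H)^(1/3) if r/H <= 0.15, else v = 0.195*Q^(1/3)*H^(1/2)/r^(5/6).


r/H = 10.361 / 8.633 = 1.2002
r/H > 0.15, so v = 0.195*Q^(1/3)*H^(1/2)/r^(5/6)
Q^(1/3) = 13.157
H^(1/2) = 2.9382
r^(5/6) = 7.0173
v = 0.195 * 13.157 * 2.9382 / 7.0173 = 1.0742 m/s

1.0742 m/s


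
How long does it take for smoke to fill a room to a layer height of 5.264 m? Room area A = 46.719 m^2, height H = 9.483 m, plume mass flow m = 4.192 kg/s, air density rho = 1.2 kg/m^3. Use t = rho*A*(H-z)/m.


H - z = 4.219 m
t = 1.2 * 46.719 * 4.219 / 4.192 = 56.424 s

56.424 s


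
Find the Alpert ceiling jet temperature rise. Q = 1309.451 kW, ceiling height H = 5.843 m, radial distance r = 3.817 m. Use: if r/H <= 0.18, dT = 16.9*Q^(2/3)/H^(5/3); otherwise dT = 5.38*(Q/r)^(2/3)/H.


r/H = 3.817 / 5.843 = 0.65326
r/H > 0.18, so dT = 5.38*(Q/r)^(2/3)/H
Q/r = 343.06
(Q/r)^(2/3) = 49.005
dT = 5.38 * 49.005 / 5.843 = 45.122 K

45.122 K


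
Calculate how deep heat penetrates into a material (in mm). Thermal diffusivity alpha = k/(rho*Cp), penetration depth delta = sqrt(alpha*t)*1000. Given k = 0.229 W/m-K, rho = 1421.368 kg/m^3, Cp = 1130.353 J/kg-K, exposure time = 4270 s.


alpha = 0.229 / (1421.368 * 1130.353) = 1.4253e-07 m^2/s
alpha * t = 0.00060862
delta = sqrt(0.00060862) * 1000 = 24.670 mm

24.670 mm


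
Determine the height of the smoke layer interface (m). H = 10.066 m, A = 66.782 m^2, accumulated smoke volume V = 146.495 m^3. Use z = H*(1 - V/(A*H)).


V/(A*H) = 0.21792
1 - 0.21792 = 0.78208
z = 10.066 * 0.78208 = 7.8724 m

7.8724 m


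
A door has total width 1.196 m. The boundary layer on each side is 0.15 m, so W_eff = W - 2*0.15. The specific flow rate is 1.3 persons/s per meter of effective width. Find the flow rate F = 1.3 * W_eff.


W_eff = 1.196 - 0.30 = 0.896 m
F = 1.3 * 0.896 = 1.1648 persons/s

1.1648 persons/s


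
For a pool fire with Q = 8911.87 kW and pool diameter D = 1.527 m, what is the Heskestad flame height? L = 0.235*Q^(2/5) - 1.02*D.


Q^(2/5) = 38.018
0.235 * Q^(2/5) = 8.9342
1.02 * D = 1.5575
L = 7.3767 m

7.3767 m


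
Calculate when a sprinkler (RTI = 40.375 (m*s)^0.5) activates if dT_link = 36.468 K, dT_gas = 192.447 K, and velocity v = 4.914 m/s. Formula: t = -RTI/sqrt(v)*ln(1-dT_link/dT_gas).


dT_link/dT_gas = 0.18950
ln(1 - 0.18950) = -0.21010
t = -40.375 / sqrt(4.914) * -0.21010 = 3.8267 s

3.8267 s


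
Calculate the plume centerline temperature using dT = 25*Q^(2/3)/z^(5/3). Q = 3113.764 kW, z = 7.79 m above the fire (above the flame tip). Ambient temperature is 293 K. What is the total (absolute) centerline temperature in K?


Q^(2/3) = 213.23
z^(5/3) = 30.612
dT = 25 * 213.23 / 30.612 = 174.14 K
T = 293 + 174.14 = 467.14 K

467.14 K


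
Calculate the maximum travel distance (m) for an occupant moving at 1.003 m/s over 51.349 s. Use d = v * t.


d = 1.003 * 51.349 = 51.503 m

51.503 m


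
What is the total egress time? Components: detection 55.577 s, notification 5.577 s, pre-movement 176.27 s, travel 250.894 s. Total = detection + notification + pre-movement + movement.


Total = 55.577 + 5.577 + 176.27 + 250.894 = 488.318 s

488.318 s


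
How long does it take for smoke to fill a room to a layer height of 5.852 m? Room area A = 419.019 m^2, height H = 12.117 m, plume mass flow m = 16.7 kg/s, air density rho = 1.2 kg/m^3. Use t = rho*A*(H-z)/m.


H - z = 6.265 m
t = 1.2 * 419.019 * 6.265 / 16.7 = 188.63 s

188.63 s


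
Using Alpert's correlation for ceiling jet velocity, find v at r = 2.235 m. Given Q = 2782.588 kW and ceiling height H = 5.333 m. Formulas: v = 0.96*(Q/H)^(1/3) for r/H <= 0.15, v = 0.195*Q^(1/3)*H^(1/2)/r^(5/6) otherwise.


r/H = 2.235 / 5.333 = 0.41909
r/H > 0.15, so v = 0.195*Q^(1/3)*H^(1/2)/r^(5/6)
Q^(1/3) = 14.065
H^(1/2) = 2.3093
r^(5/6) = 1.9546
v = 0.195 * 14.065 * 2.3093 / 1.9546 = 3.2405 m/s

3.2405 m/s


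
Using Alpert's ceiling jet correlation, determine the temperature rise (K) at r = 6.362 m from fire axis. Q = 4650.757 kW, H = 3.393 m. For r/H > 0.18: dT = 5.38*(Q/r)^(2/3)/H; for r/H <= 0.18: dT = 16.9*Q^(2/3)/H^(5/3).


r/H = 6.362 / 3.393 = 1.8750
r/H > 0.18, so dT = 5.38*(Q/r)^(2/3)/H
Q/r = 731.02
(Q/r)^(2/3) = 81.150
dT = 5.38 * 81.150 / 3.393 = 128.67 K

128.67 K


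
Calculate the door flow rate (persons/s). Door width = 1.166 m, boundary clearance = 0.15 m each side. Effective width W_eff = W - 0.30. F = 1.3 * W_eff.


W_eff = 1.166 - 0.30 = 0.866 m
F = 1.3 * 0.866 = 1.1258 persons/s

1.1258 persons/s


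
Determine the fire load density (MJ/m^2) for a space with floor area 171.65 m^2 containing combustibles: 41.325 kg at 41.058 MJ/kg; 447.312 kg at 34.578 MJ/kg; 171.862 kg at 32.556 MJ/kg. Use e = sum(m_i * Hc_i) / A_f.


Total energy = 41.325*41.058 + 447.312*34.578 + 171.862*32.556
= 1696.722 + 15467.15 + 5595.139
= 22759.02 MJ
e = 22759.02 / 171.65 = 132.59 MJ/m^2

132.59 MJ/m^2


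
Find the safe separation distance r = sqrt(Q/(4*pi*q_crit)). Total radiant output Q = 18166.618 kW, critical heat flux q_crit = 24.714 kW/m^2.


4*pi*q_crit = 310.57
Q/(4*pi*q_crit) = 58.495
r = sqrt(58.495) = 7.6482 m

7.6482 m


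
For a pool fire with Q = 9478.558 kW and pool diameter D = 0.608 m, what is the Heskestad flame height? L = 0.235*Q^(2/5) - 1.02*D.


Q^(2/5) = 38.967
0.235 * Q^(2/5) = 9.1572
1.02 * D = 0.62016
L = 8.5371 m

8.5371 m


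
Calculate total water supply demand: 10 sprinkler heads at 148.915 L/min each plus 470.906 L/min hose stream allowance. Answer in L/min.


Sprinkler demand = 10 * 148.915 = 1489.15 L/min
Total = 1489.15 + 470.906 = 1960.056 L/min

1960.056 L/min


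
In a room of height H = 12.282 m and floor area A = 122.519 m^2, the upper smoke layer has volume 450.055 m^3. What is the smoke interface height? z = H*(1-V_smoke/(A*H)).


V/(A*H) = 0.29908
1 - 0.29908 = 0.70092
z = 12.282 * 0.70092 = 8.6087 m

8.6087 m


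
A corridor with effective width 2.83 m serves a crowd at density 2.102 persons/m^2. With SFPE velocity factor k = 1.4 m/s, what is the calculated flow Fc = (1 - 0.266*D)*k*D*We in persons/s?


1 - 0.266*D = 1 - 0.266*2.102 = 0.44087
Fs = 0.44087 * 1.4 * 2.102 = 1.2974 persons/(s*m)
Fc = 1.2974 * 2.83 = 3.6716 persons/s

3.6716 persons/s


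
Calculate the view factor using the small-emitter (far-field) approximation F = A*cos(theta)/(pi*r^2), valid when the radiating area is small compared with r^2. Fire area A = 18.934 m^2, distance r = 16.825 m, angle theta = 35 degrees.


cos(35 deg) = 0.81915
pi*r^2 = 889.32
F = 18.934 * 0.81915 / 889.32 = 0.017440

0.017440


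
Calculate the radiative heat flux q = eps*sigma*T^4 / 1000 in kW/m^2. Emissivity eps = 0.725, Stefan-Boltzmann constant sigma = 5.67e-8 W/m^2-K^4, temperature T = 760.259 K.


T^4 = 3.3408e+11
q = 0.725 * 5.67e-8 * 3.3408e+11 / 1000 = 13.733 kW/m^2

13.733 kW/m^2


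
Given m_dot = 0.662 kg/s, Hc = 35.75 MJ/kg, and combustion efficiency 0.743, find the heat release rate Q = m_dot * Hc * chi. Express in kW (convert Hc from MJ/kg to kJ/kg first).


Hc = 35.75 MJ/kg = 35.75 * 1000 kJ/kg = 35750 kJ/kg
Q = 0.662 kg/s * 35750 kJ/kg * 0.743 = 17584 kW

17584 kW


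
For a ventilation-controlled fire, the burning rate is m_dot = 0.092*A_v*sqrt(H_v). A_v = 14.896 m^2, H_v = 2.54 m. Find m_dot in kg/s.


sqrt(H_v) = 1.5937
m_dot = 0.092 * 14.896 * 1.5937 = 2.1841 kg/s

2.1841 kg/s


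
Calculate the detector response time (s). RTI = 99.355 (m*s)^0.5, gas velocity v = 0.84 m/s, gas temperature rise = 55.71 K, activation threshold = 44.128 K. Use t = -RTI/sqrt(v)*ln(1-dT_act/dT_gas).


dT_act/dT_gas = 0.79210
ln(1 - 0.79210) = -1.5707
t = -99.355 / sqrt(0.84) * -1.5707 = 170.27 s

170.27 s


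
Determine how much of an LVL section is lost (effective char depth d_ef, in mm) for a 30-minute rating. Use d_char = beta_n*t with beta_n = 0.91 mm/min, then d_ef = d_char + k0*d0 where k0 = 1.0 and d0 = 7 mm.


d_char = 0.91 * 30 = 27.3 mm
d_ef = 27.3 + 1.0*7 = 34.3 mm

34.3 mm


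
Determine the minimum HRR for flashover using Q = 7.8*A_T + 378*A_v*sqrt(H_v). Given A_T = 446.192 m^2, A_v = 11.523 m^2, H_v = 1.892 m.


7.8*A_T = 3480.3
sqrt(H_v) = 1.3755
378*A_v*sqrt(H_v) = 5991.3
Q = 3480.3 + 5991.3 = 9471.6 kW

9471.6 kW


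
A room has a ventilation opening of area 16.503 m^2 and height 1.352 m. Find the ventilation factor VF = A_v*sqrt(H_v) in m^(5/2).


sqrt(H_v) = 1.1628
VF = 16.503 * 1.1628 = 19.189 m^(5/2)

19.189 m^(5/2)


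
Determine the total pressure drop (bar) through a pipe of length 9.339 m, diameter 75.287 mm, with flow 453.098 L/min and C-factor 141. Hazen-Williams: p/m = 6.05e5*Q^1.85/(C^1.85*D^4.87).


Q^1.85 = 82027
C^1.85 = 9463.6
D^4.87 = 1.3792e+09
p/m = 0.0038021 bar/m
p_total = 0.0038021 * 9.339 = 0.035508 bar

0.035508 bar


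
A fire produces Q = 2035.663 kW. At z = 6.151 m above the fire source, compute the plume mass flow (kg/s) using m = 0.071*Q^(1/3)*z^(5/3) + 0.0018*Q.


Q^(1/3) = 12.674
z^(5/3) = 20.650
First term = 0.071 * 12.674 * 20.650 = 18.581
Second term = 0.0018 * 2035.663 = 3.6642
m = 22.245 kg/s

22.245 kg/s


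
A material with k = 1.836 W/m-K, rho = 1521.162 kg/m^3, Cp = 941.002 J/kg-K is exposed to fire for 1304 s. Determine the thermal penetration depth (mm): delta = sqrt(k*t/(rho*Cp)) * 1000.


alpha = 1.836 / (1521.162 * 941.002) = 1.2826e-06 m^2/s
alpha * t = 0.0016726
delta = sqrt(0.0016726) * 1000 = 40.897 mm

40.897 mm


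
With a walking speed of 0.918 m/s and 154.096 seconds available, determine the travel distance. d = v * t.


d = 0.918 * 154.096 = 141.46 m

141.46 m


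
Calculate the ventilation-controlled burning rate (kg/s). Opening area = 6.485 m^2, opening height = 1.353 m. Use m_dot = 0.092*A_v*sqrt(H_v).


sqrt(H_v) = 1.1632
m_dot = 0.092 * 6.485 * 1.1632 = 0.69398 kg/s

0.69398 kg/s


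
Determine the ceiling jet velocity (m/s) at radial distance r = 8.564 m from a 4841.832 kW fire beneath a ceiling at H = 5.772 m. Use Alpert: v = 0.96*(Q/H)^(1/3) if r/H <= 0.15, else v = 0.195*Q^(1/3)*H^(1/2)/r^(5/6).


r/H = 8.564 / 5.772 = 1.4837
r/H > 0.15, so v = 0.195*Q^(1/3)*H^(1/2)/r^(5/6)
Q^(1/3) = 16.918
H^(1/2) = 2.4025
r^(5/6) = 5.9873
v = 0.195 * 16.918 * 2.4025 / 5.9873 = 1.3237 m/s

1.3237 m/s


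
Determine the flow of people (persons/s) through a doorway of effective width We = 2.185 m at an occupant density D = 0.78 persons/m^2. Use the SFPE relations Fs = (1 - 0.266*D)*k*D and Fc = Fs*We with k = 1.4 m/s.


1 - 0.266*D = 1 - 0.266*0.78 = 0.79252
Fs = 0.79252 * 1.4 * 0.78 = 0.86543 persons/(s*m)
Fc = 0.86543 * 2.185 = 1.8910 persons/s

1.8910 persons/s


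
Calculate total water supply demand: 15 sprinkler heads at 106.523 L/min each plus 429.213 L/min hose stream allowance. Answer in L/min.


Sprinkler demand = 15 * 106.523 = 1597.845 L/min
Total = 1597.845 + 429.213 = 2027.058 L/min

2027.058 L/min


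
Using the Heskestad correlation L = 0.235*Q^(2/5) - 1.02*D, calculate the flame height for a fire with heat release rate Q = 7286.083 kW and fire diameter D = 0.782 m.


Q^(2/5) = 35.075
0.235 * Q^(2/5) = 8.2426
1.02 * D = 0.79764
L = 7.4450 m

7.4450 m


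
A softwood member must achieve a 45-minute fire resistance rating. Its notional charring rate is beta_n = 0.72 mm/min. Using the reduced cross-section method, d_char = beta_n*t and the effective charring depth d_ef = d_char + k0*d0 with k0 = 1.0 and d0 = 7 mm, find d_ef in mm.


d_char = 0.72 * 45 = 32.4 mm
d_ef = 32.4 + 1.0*7 = 39.4 mm

39.4 mm


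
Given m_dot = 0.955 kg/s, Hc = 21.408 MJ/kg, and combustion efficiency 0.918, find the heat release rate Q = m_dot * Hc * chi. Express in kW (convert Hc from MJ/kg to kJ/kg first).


Hc = 21.408 MJ/kg = 21.408 * 1000 kJ/kg = 21408 kJ/kg
Q = 0.955 kg/s * 21408 kJ/kg * 0.918 = 18768 kW

18768 kW


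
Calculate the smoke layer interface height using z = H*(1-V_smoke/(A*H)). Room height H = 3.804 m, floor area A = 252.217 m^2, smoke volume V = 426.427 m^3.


V/(A*H) = 0.44446
1 - 0.44446 = 0.55554
z = 3.804 * 0.55554 = 2.1133 m

2.1133 m


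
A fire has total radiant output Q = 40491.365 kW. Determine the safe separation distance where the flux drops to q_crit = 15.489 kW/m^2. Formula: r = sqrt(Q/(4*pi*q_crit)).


4*pi*q_crit = 194.64
Q/(4*pi*q_crit) = 208.03
r = sqrt(208.03) = 14.423 m

14.423 m


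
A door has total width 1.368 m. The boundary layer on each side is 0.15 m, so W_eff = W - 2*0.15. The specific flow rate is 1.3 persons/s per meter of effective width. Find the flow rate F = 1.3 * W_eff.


W_eff = 1.368 - 0.30 = 1.068 m
F = 1.3 * 1.068 = 1.3884 persons/s

1.3884 persons/s


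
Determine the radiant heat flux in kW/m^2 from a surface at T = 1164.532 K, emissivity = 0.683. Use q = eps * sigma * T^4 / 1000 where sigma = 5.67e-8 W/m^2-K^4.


T^4 = 1.8391e+12
q = 0.683 * 5.67e-8 * 1.8391e+12 / 1000 = 71.221 kW/m^2

71.221 kW/m^2


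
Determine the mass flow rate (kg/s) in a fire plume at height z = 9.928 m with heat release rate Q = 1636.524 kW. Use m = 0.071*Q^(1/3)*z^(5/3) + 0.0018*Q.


Q^(1/3) = 11.784
z^(5/3) = 45.860
First term = 0.071 * 11.784 * 45.860 = 38.371
Second term = 0.0018 * 1636.524 = 2.9457
m = 41.317 kg/s

41.317 kg/s


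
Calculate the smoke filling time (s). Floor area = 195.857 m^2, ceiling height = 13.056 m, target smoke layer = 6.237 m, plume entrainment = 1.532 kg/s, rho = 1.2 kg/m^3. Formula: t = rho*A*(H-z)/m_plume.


H - z = 6.819 m
t = 1.2 * 195.857 * 6.819 / 1.532 = 1046.1 s

1046.1 s


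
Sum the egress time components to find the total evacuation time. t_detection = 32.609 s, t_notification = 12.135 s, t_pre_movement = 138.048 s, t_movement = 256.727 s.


Total = 32.609 + 12.135 + 138.048 + 256.727 = 439.519 s

439.519 s


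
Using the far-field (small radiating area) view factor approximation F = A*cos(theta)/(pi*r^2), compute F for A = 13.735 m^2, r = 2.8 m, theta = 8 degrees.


cos(8 deg) = 0.99027
pi*r^2 = 24.630
F = 13.735 * 0.99027 / 24.630 = 0.55222

0.55222


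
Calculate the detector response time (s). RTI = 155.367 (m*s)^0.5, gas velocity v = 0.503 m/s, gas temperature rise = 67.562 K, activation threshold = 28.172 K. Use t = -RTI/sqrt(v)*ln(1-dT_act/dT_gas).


dT_act/dT_gas = 0.41698
ln(1 - 0.41698) = -0.53953
t = -155.367 / sqrt(0.503) * -0.53953 = 118.19 s

118.19 s


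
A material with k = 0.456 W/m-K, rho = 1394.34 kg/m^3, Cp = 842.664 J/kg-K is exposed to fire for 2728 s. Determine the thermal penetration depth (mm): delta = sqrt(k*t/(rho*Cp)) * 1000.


alpha = 0.456 / (1394.34 * 842.664) = 3.8810e-07 m^2/s
alpha * t = 0.0010587
delta = sqrt(0.0010587) * 1000 = 32.538 mm

32.538 mm


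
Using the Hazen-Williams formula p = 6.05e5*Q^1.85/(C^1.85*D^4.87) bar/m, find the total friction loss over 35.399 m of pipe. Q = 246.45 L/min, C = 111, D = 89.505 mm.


Q^1.85 = 26589
C^1.85 = 6079.2
D^4.87 = 3.2026e+09
p/m = 0.00082625 bar/m
p_total = 0.00082625 * 35.399 = 0.029248 bar

0.029248 bar


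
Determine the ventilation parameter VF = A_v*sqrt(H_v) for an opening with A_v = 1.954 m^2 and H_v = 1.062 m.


sqrt(H_v) = 1.0305
VF = 1.954 * 1.0305 = 2.0137 m^(5/2)

2.0137 m^(5/2)


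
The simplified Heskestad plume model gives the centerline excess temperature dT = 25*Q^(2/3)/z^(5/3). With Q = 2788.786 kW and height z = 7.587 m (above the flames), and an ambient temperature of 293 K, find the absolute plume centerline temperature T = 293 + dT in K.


Q^(2/3) = 198.13
z^(5/3) = 29.294
dT = 25 * 198.13 / 29.294 = 169.08 K
T = 293 + 169.08 = 462.08 K

462.08 K


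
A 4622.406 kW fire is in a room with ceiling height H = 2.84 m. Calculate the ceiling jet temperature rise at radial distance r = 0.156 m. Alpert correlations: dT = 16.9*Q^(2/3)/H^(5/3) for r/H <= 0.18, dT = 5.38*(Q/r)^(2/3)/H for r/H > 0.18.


r/H = 0.156 / 2.84 = 0.054930
r/H <= 0.18, so dT = 16.9*Q^(2/3)/H^(5/3)
Q^(2/3) = 277.49
H^(5/3) = 5.6955
dT = 16.9 * 277.49 / 5.6955 = 823.38 K

823.38 K


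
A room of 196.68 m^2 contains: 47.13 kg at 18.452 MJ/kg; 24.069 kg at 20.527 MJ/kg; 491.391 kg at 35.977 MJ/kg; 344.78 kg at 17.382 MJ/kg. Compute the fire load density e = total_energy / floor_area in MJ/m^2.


Total energy = 47.13*18.452 + 24.069*20.527 + 491.391*35.977 + 344.78*17.382
= 869.6428 + 494.0644 + 17678.77 + 5992.966
= 25035.45 MJ
e = 25035.45 / 196.68 = 127.29 MJ/m^2

127.29 MJ/m^2


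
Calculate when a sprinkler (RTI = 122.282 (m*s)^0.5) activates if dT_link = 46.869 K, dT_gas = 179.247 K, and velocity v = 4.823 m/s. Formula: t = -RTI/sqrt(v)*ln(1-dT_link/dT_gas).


dT_link/dT_gas = 0.26148
ln(1 - 0.26148) = -0.30310
t = -122.282 / sqrt(4.823) * -0.30310 = 16.877 s

16.877 s


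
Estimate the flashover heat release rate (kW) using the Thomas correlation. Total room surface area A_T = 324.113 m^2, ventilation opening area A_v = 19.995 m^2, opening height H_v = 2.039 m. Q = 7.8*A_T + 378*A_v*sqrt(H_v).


7.8*A_T = 2528.1
sqrt(H_v) = 1.4279
378*A_v*sqrt(H_v) = 10792
Q = 2528.1 + 10792 = 13321 kW

13321 kW


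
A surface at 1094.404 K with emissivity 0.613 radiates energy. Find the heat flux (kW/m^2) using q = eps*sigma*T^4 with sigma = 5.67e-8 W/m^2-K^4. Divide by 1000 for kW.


T^4 = 1.4345e+12
q = 0.613 * 5.67e-8 * 1.4345e+12 / 1000 = 49.860 kW/m^2

49.860 kW/m^2


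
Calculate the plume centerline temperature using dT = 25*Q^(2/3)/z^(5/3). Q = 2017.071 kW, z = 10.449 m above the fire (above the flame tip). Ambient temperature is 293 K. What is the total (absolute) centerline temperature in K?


Q^(2/3) = 159.64
z^(5/3) = 49.941
dT = 25 * 159.64 / 49.941 = 79.915 K
T = 293 + 79.915 = 372.92 K

372.92 K


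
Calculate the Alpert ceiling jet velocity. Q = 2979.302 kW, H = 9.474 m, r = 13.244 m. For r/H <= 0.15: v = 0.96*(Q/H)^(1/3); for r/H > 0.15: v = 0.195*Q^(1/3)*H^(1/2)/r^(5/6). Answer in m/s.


r/H = 13.244 / 9.474 = 1.3979
r/H > 0.15, so v = 0.195*Q^(1/3)*H^(1/2)/r^(5/6)
Q^(1/3) = 14.389
H^(1/2) = 3.0780
r^(5/6) = 8.6103
v = 0.195 * 14.389 * 3.0780 / 8.6103 = 1.0031 m/s

1.0031 m/s


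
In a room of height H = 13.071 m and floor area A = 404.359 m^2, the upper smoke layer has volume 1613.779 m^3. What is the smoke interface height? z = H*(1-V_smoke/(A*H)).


V/(A*H) = 0.30533
1 - 0.30533 = 0.69467
z = 13.071 * 0.69467 = 9.0800 m

9.0800 m


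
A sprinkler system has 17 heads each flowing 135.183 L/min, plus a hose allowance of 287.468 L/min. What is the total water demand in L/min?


Sprinkler demand = 17 * 135.183 = 2298.111 L/min
Total = 2298.111 + 287.468 = 2585.579 L/min

2585.579 L/min


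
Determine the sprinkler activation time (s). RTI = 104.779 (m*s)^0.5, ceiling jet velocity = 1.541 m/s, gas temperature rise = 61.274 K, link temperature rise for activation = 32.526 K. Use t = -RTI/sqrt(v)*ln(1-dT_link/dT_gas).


dT_link/dT_gas = 0.53083
ln(1 - 0.53083) = -0.75679
t = -104.779 / sqrt(1.541) * -0.75679 = 63.877 s

63.877 s


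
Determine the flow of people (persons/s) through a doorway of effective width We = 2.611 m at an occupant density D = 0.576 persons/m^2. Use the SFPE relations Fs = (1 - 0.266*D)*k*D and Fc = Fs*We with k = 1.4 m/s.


1 - 0.266*D = 1 - 0.266*0.576 = 0.84678
Fs = 0.84678 * 1.4 * 0.576 = 0.68285 persons/(s*m)
Fc = 0.68285 * 2.611 = 1.7829 persons/s

1.7829 persons/s


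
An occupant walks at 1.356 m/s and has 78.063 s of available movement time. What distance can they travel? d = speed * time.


d = 1.356 * 78.063 = 105.85 m

105.85 m


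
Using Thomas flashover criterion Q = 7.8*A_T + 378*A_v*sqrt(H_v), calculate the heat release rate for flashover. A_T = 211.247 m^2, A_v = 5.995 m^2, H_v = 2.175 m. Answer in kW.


7.8*A_T = 1647.7
sqrt(H_v) = 1.4748
378*A_v*sqrt(H_v) = 3342.0
Q = 1647.7 + 3342.0 = 4989.8 kW

4989.8 kW


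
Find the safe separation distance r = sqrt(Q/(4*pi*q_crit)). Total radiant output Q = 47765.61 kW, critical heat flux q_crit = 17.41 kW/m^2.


4*pi*q_crit = 218.78
Q/(4*pi*q_crit) = 218.33
r = sqrt(218.33) = 14.776 m

14.776 m


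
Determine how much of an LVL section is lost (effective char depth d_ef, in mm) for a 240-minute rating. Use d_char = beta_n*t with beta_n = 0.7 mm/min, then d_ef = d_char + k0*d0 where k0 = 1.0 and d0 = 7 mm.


d_char = 0.7 * 240 = 168 mm
d_ef = 168 + 1.0*7 = 175 mm

175 mm


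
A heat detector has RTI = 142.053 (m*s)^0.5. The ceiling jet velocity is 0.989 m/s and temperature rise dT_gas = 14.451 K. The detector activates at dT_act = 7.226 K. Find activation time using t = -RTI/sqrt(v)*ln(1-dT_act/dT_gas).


dT_act/dT_gas = 0.50003
ln(1 - 0.50003) = -0.69322
t = -142.053 / sqrt(0.989) * -0.69322 = 99.020 s

99.020 s


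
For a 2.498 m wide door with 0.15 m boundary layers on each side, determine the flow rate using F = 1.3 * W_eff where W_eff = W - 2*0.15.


W_eff = 2.498 - 0.30 = 2.198 m
F = 1.3 * 2.198 = 2.8574 persons/s

2.8574 persons/s


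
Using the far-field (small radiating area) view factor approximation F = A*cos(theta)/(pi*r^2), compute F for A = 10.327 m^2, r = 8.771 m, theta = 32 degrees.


cos(32 deg) = 0.84805
pi*r^2 = 241.68
F = 10.327 * 0.84805 / 241.68 = 0.036237

0.036237


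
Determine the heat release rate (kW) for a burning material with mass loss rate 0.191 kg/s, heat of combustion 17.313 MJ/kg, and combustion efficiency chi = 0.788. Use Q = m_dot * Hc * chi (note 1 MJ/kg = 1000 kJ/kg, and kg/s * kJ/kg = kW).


Hc = 17.313 MJ/kg = 17.313 * 1000 kJ/kg = 17313 kJ/kg
Q = 0.191 kg/s * 17313 kJ/kg * 0.788 = 2605.7 kW

2605.7 kW


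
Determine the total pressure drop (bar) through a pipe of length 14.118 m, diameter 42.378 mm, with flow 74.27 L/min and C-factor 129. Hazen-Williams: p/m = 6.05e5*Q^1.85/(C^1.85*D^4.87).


Q^1.85 = 2890.7
C^1.85 = 8027.7
D^4.87 = 8.3980e+07
p/m = 0.0025942 bar/m
p_total = 0.0025942 * 14.118 = 0.036624 bar

0.036624 bar


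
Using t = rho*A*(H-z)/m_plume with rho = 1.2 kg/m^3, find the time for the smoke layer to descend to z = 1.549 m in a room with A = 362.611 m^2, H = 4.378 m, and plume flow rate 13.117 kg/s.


H - z = 2.829 m
t = 1.2 * 362.611 * 2.829 / 13.117 = 93.847 s

93.847 s


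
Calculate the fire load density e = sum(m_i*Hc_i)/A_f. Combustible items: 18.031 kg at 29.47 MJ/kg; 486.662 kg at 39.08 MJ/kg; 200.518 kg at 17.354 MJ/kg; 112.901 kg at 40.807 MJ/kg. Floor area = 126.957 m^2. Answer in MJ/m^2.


Total energy = 18.031*29.47 + 486.662*39.08 + 200.518*17.354 + 112.901*40.807
= 531.3736 + 19018.75 + 3479.789 + 4607.151
= 27637.07 MJ
e = 27637.07 / 126.957 = 217.69 MJ/m^2

217.69 MJ/m^2


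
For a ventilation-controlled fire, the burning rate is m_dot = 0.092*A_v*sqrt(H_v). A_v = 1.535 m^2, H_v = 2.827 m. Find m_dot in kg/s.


sqrt(H_v) = 1.6814
m_dot = 0.092 * 1.535 * 1.6814 = 0.23744 kg/s

0.23744 kg/s


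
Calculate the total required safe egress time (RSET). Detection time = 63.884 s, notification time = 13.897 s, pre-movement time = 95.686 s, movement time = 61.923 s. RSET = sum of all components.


Total = 63.884 + 13.897 + 95.686 + 61.923 = 235.39 s

235.39 s


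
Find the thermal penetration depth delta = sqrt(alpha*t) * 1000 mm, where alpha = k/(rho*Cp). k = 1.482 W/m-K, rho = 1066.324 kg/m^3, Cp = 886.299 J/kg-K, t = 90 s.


alpha = 1.482 / (1066.324 * 886.299) = 1.5681e-06 m^2/s
alpha * t = 0.00014113
delta = sqrt(0.00014113) * 1000 = 11.880 mm

11.880 mm


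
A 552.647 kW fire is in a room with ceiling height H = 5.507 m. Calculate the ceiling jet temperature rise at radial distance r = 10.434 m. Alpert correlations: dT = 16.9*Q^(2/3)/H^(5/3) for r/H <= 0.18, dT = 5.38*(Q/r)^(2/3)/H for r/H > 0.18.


r/H = 10.434 / 5.507 = 1.8947
r/H > 0.18, so dT = 5.38*(Q/r)^(2/3)/H
Q/r = 52.966
(Q/r)^(2/3) = 14.104
dT = 5.38 * 14.104 / 5.507 = 13.778 K

13.778 K


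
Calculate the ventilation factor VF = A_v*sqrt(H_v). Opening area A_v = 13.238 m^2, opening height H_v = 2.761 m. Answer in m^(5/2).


sqrt(H_v) = 1.6616
VF = 13.238 * 1.6616 = 21.997 m^(5/2)

21.997 m^(5/2)


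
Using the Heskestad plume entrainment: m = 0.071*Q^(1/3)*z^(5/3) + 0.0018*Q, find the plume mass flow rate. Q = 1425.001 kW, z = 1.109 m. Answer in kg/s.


Q^(1/3) = 11.253
z^(5/3) = 1.1882
First term = 0.071 * 11.253 * 1.1882 = 0.94933
Second term = 0.0018 * 1425.001 = 2.5650
m = 3.5143 kg/s

3.5143 kg/s


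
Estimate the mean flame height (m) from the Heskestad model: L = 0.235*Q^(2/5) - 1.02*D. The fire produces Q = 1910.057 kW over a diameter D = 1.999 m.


Q^(2/5) = 20.531
0.235 * Q^(2/5) = 4.8249
1.02 * D = 2.0390
L = 2.7859 m

2.7859 m


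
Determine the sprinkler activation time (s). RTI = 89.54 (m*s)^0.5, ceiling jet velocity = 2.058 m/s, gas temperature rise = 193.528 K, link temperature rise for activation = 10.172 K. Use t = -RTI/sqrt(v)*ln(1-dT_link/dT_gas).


dT_link/dT_gas = 0.052561
ln(1 - 0.052561) = -0.053993
t = -89.54 / sqrt(2.058) * -0.053993 = 3.3700 s

3.3700 s


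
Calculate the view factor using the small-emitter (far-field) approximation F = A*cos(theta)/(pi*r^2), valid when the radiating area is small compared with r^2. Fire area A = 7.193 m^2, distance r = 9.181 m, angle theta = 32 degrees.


cos(32 deg) = 0.84805
pi*r^2 = 264.81
F = 7.193 * 0.84805 / 264.81 = 0.023036

0.023036


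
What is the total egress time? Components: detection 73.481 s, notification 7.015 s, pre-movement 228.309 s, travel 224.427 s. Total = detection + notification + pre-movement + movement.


Total = 73.481 + 7.015 + 228.309 + 224.427 = 533.232 s

533.232 s


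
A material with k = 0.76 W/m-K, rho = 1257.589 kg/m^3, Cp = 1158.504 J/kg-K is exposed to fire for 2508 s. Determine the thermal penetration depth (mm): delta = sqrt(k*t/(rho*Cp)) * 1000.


alpha = 0.76 / (1257.589 * 1158.504) = 5.2165e-07 m^2/s
alpha * t = 0.0013083
delta = sqrt(0.0013083) * 1000 = 36.170 mm

36.170 mm


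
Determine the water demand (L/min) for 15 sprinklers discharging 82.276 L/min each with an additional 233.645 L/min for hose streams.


Sprinkler demand = 15 * 82.276 = 1234.14 L/min
Total = 1234.14 + 233.645 = 1467.785 L/min

1467.785 L/min


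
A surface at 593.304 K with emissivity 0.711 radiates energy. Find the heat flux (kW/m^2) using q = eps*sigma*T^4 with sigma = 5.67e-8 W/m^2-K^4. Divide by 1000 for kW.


T^4 = 1.2391e+11
q = 0.711 * 5.67e-8 * 1.2391e+11 / 1000 = 4.9953 kW/m^2

4.9953 kW/m^2


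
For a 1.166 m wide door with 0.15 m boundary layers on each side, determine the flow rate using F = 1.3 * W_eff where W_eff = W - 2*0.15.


W_eff = 1.166 - 0.30 = 0.866 m
F = 1.3 * 0.866 = 1.1258 persons/s

1.1258 persons/s


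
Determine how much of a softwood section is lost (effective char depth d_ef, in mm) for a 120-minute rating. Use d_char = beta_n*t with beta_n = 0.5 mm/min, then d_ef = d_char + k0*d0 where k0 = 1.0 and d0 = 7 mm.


d_char = 0.5 * 120 = 60 mm
d_ef = 60 + 1.0*7 = 67 mm

67 mm


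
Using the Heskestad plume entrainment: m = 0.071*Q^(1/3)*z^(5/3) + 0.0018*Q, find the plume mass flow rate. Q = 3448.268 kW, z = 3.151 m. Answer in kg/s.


Q^(1/3) = 15.108
z^(5/3) = 6.7725
First term = 0.071 * 15.108 * 6.7725 = 7.2645
Second term = 0.0018 * 3448.268 = 6.2069
m = 13.471 kg/s

13.471 kg/s


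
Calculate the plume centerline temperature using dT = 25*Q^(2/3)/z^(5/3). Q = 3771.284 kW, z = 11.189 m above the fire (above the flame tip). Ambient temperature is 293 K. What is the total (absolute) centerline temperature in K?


Q^(2/3) = 242.28
z^(5/3) = 55.974
dT = 25 * 242.28 / 55.974 = 108.21 K
T = 293 + 108.21 = 401.21 K

401.21 K


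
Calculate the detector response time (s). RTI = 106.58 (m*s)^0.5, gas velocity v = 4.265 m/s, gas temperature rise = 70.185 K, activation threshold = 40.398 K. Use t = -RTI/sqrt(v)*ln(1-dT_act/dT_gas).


dT_act/dT_gas = 0.57559
ln(1 - 0.57559) = -0.85706
t = -106.58 / sqrt(4.265) * -0.85706 = 44.231 s

44.231 s


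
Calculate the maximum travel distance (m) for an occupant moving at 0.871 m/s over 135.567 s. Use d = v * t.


d = 0.871 * 135.567 = 118.08 m

118.08 m


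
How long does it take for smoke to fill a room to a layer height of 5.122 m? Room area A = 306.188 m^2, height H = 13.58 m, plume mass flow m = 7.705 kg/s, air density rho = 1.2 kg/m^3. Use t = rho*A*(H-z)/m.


H - z = 8.458 m
t = 1.2 * 306.188 * 8.458 / 7.705 = 403.33 s

403.33 s


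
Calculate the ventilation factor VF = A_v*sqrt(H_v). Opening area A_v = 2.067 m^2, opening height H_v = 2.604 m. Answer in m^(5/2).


sqrt(H_v) = 1.6137
VF = 2.067 * 1.6137 = 3.3355 m^(5/2)

3.3355 m^(5/2)


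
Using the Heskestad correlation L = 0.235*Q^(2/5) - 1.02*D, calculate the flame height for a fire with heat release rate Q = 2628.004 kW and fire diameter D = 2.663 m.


Q^(2/5) = 23.327
0.235 * Q^(2/5) = 5.4817
1.02 * D = 2.7163
L = 2.7655 m

2.7655 m


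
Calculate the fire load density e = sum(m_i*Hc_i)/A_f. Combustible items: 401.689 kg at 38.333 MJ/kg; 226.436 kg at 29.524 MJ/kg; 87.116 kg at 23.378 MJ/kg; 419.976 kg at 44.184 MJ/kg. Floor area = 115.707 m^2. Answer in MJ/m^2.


Total energy = 401.689*38.333 + 226.436*29.524 + 87.116*23.378 + 419.976*44.184
= 15397.94 + 6685.296 + 2036.598 + 18556.22
= 42676.06 MJ
e = 42676.06 / 115.707 = 368.83 MJ/m^2

368.83 MJ/m^2


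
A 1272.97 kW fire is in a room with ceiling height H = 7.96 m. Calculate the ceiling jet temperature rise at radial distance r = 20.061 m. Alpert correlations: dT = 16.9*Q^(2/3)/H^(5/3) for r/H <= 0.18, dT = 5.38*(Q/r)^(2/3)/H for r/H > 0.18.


r/H = 20.061 / 7.96 = 2.5202
r/H > 0.18, so dT = 5.38*(Q/r)^(2/3)/H
Q/r = 63.455
(Q/r)^(2/3) = 15.909
dT = 5.38 * 15.909 / 7.96 = 10.753 K

10.753 K
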